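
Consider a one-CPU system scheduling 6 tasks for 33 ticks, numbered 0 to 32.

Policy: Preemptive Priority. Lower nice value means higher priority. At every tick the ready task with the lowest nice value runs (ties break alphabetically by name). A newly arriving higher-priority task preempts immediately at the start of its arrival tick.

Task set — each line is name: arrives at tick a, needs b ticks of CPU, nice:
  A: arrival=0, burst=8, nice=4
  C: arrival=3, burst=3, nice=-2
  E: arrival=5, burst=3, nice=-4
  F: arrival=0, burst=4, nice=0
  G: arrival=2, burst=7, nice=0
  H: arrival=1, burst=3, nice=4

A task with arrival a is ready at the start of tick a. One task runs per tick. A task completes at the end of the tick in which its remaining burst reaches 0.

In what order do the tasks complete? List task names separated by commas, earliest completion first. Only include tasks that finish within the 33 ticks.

t=0: ready={A,F} → run F
t=1: ready={A,F,H} → run F
t=2: ready={A,F,G,H} → run F
t=3: ready={A,C,F,G,H} → run C
t=4: ready={A,C,F,G,H} → run C
t=5: ready={A,C,E,F,G,H} → run E
t=6: ready={A,C,E,F,G,H} → run E
t=7: ready={A,C,E,F,G,H} → run E
t=8: ready={A,C,F,G,H} → run C
t=9: ready={A,F,G,H} → run F
t=10: ready={A,G,H} → run G
t=11: ready={A,G,H} → run G
t=12: ready={A,G,H} → run G
t=13: ready={A,G,H} → run G
t=14: ready={A,G,H} → run G
t=15: ready={A,G,H} → run G
t=16: ready={A,G,H} → run G
t=17: ready={A,H} → run A
t=18: ready={A,H} → run A
t=19: ready={A,H} → run A
t=20: ready={A,H} → run A
t=21: ready={A,H} → run A
t=22: ready={A,H} → run A
t=23: ready={A,H} → run A
t=24: ready={A,H} → run A
t=25: ready={H} → run H
t=26: ready={H} → run H
t=27: ready={H} → run H
t=28: (idle)
t=29: (idle)
t=30: (idle)
t=31: (idle)
t=32: (idle)

completion order = E, C, F, G, A, H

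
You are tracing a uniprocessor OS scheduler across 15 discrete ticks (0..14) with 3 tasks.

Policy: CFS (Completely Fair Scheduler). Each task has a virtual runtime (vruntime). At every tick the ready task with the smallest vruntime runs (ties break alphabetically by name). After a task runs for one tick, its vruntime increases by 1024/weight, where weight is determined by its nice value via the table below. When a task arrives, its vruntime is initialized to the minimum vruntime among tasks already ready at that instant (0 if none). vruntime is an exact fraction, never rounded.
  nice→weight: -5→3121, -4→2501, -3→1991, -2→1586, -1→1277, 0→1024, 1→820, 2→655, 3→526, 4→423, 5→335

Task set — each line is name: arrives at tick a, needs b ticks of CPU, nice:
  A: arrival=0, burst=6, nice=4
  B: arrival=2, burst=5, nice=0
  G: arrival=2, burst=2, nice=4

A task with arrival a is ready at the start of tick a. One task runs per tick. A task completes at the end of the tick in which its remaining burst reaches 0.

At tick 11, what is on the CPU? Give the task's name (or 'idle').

t=0: vr[A=0] → run A
t=1: vr[A=1024/423] → run A
t=2: vr[A=2048/423 B=2048/423 G=2048/423] → run A
t=3: vr[A=1024/141 B=2048/423 G=2048/423] → run B
t=4: vr[A=1024/141 B=2471/423 G=2048/423] → run G
t=5: vr[A=1024/141 B=2471/423 G=1024/141] → run B
t=6: vr[A=1024/141 B=2894/423 G=1024/141] → run B
t=7: vr[A=1024/141 B=3317/423 G=1024/141] → run A
t=8: vr[A=4096/423 B=3317/423 G=1024/141] → run G
t=9: vr[A=4096/423 B=3317/423] → run B
t=10: vr[A=4096/423 B=3740/423] → run B
t=11: vr[A=4096/423] → run A
t=12: vr[A=5120/423] → run A
t=13: (idle)
t=14: (idle)

running at tick 11 = A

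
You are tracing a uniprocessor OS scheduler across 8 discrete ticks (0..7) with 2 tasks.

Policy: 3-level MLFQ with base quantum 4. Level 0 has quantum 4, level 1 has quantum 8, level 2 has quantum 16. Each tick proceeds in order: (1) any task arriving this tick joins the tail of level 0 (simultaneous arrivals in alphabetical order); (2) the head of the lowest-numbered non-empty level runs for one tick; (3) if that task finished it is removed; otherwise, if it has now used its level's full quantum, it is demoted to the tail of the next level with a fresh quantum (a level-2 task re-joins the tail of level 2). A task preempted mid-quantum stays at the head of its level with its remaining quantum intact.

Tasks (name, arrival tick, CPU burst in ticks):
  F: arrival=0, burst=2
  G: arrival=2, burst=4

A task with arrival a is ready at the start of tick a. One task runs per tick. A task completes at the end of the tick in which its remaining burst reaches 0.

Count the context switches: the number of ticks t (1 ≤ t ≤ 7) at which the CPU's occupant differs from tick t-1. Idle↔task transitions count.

t=0: L0/L1/L2 = F/-/- → run F
t=1: L0/L1/L2 = F/-/- → run F
t=2: L0/L1/L2 = G/-/- → run G
t=3: L0/L1/L2 = G/-/- → run G
t=4: L0/L1/L2 = G/-/- → run G
t=5: L0/L1/L2 = G/-/- → run G
t=6: (idle)
t=7: (idle)

context switches = 2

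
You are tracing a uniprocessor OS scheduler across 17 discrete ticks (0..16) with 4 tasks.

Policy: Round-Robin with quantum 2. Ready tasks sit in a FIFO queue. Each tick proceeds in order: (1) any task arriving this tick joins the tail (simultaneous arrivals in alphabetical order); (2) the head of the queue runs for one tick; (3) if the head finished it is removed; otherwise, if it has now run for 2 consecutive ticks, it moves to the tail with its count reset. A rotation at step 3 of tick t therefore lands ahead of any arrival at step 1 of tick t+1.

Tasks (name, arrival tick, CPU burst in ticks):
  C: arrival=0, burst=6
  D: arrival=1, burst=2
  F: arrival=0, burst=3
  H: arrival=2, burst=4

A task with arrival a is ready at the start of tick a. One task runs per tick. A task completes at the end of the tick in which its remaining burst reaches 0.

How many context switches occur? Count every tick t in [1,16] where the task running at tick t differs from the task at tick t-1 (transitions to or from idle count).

t=0: queue=[C,F] q_used=0 → run C
t=1: queue=[C,F,D] q_used=1 → run C
t=2: queue=[F,D,C,H] q_used=0 → run F
t=3: queue=[F,D,C,H] q_used=1 → run F
t=4: queue=[D,C,H,F] q_used=0 → run D
t=5: queue=[D,C,H,F] q_used=1 → run D
t=6: queue=[C,H,F] q_used=0 → run C
t=7: queue=[C,H,F] q_used=1 → run C
t=8: queue=[H,F,C] q_used=0 → run H
t=9: queue=[H,F,C] q_used=1 → run H
t=10: queue=[F,C,H] q_used=0 → run F
t=11: queue=[C,H] q_used=0 → run C
t=12: queue=[C,H] q_used=1 → run C
t=13: queue=[H] q_used=0 → run H
t=14: queue=[H] q_used=1 → run H
t=15: (idle)
t=16: (idle)

context switches = 8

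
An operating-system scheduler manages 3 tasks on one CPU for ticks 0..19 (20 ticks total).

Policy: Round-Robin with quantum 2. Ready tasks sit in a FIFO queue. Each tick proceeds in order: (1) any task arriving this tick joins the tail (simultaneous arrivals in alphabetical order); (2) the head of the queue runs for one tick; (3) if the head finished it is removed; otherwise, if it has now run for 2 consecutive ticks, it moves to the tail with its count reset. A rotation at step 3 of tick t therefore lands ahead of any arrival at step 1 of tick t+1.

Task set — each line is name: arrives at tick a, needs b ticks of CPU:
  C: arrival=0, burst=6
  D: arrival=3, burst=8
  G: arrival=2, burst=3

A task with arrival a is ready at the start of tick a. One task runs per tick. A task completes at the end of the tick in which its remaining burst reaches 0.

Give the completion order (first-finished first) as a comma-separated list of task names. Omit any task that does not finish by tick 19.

completion order = C, G, D

t=0: queue=[C] q_used=0 → run C
t=1: queue=[C] q_used=1 → run C
t=2: queue=[C,G] q_used=0 → run C
t=3: queue=[C,G,D] q_used=1 → run C
t=4: queue=[G,D,C] q_used=0 → run G
t=5: queue=[G,D,C] q_used=1 → run G
t=6: queue=[D,C,G] q_used=0 → run D
t=7: queue=[D,C,G] q_used=1 → run D
t=8: queue=[C,G,D] q_used=0 → run C
t=9: queue=[C,G,D] q_used=1 → run C
t=10: queue=[G,D] q_used=0 → run G
t=11: queue=[D] q_used=0 → run D
t=12: queue=[D] q_used=1 → run D
t=13: queue=[D] q_used=0 → run D
t=14: queue=[D] q_used=1 → run D
t=15: queue=[D] q_used=0 → run D
t=16: queue=[D] q_used=1 → run D
t=17: (idle)
t=18: (idle)
t=19: (idle)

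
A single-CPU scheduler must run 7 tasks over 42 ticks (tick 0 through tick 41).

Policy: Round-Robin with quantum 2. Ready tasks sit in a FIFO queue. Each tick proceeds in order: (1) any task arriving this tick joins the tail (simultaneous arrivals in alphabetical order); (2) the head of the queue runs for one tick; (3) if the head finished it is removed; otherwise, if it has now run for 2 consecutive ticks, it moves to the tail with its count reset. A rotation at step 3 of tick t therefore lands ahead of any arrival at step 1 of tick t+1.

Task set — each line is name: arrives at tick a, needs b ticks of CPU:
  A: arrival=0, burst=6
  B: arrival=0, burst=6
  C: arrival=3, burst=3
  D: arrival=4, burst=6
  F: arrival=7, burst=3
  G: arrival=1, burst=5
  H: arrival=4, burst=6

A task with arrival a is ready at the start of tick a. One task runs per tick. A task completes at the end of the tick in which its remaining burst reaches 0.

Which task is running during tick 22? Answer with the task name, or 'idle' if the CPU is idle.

t=0: queue=[A,B] q_used=0 → run A
t=1: queue=[A,B,G] q_used=1 → run A
t=2: queue=[B,G,A] q_used=0 → run B
t=3: queue=[B,G,A,C] q_used=1 → run B
t=4: queue=[G,A,C,B,D,H] q_used=0 → run G
t=5: queue=[G,A,C,B,D,H] q_used=1 → run G
t=6: queue=[A,C,B,D,H,G] q_used=0 → run A
t=7: queue=[A,C,B,D,H,G,F] q_used=1 → run A
t=8: queue=[C,B,D,H,G,F,A] q_used=0 → run C
t=9: queue=[C,B,D,H,G,F,A] q_used=1 → run C
t=10: queue=[B,D,H,G,F,A,C] q_used=0 → run B
t=11: queue=[B,D,H,G,F,A,C] q_used=1 → run B
t=12: queue=[D,H,G,F,A,C,B] q_used=0 → run D
t=13: queue=[D,H,G,F,A,C,B] q_used=1 → run D
t=14: queue=[H,G,F,A,C,B,D] q_used=0 → run H
t=15: queue=[H,G,F,A,C,B,D] q_used=1 → run H
t=16: queue=[G,F,A,C,B,D,H] q_used=0 → run G
t=17: queue=[G,F,A,C,B,D,H] q_used=1 → run G
t=18: queue=[F,A,C,B,D,H,G] q_used=0 → run F
t=19: queue=[F,A,C,B,D,H,G] q_used=1 → run F
t=20: queue=[A,C,B,D,H,G,F] q_used=0 → run A
t=21: queue=[A,C,B,D,H,G,F] q_used=1 → run A
t=22: queue=[C,B,D,H,G,F] q_used=0 → run C
t=23: queue=[B,D,H,G,F] q_used=0 → run B
t=24: queue=[B,D,H,G,F] q_used=1 → run B
t=25: queue=[D,H,G,F] q_used=0 → run D
t=26: queue=[D,H,G,F] q_used=1 → run D
t=27: queue=[H,G,F,D] q_used=0 → run H
t=28: queue=[H,G,F,D] q_used=1 → run H
t=29: queue=[G,F,D,H] q_used=0 → run G
t=30: queue=[F,D,H] q_used=0 → run F
t=31: queue=[D,H] q_used=0 → run D
t=32: queue=[D,H] q_used=1 → run D
t=33: queue=[H] q_used=0 → run H
t=34: queue=[H] q_used=1 → run H
t=35: (idle)
t=36: (idle)
t=37: (idle)
t=38: (idle)
t=39: (idle)
t=40: (idle)
t=41: (idle)

running at tick 22 = C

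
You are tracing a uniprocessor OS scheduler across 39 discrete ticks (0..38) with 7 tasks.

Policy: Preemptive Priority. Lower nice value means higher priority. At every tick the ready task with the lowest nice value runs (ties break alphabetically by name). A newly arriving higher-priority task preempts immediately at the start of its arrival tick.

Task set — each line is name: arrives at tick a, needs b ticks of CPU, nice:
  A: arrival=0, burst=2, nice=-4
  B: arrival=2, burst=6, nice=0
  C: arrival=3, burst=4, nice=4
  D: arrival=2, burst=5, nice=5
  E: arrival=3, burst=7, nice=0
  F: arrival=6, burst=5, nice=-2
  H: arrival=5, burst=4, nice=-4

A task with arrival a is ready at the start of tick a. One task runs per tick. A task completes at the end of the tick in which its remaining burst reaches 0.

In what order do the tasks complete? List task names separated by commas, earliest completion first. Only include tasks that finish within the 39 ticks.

completion order = A, H, F, B, E, C, D

t=0: ready={A} → run A
t=1: ready={A} → run A
t=2: ready={B,D} → run B
t=3: ready={B,C,D,E} → run B
t=4: ready={B,C,D,E} → run B
t=5: ready={B,C,D,E,H} → run H
t=6: ready={B,C,D,E,F,H} → run H
t=7: ready={B,C,D,E,F,H} → run H
t=8: ready={B,C,D,E,F,H} → run H
t=9: ready={B,C,D,E,F} → run F
t=10: ready={B,C,D,E,F} → run F
t=11: ready={B,C,D,E,F} → run F
t=12: ready={B,C,D,E,F} → run F
t=13: ready={B,C,D,E,F} → run F
t=14: ready={B,C,D,E} → run B
t=15: ready={B,C,D,E} → run B
t=16: ready={B,C,D,E} → run B
t=17: ready={C,D,E} → run E
t=18: ready={C,D,E} → run E
t=19: ready={C,D,E} → run E
t=20: ready={C,D,E} → run E
t=21: ready={C,D,E} → run E
t=22: ready={C,D,E} → run E
t=23: ready={C,D,E} → run E
t=24: ready={C,D} → run C
t=25: ready={C,D} → run C
t=26: ready={C,D} → run C
t=27: ready={C,D} → run C
t=28: ready={D} → run D
t=29: ready={D} → run D
t=30: ready={D} → run D
t=31: ready={D} → run D
t=32: ready={D} → run D
t=33: (idle)
t=34: (idle)
t=35: (idle)
t=36: (idle)
t=37: (idle)
t=38: (idle)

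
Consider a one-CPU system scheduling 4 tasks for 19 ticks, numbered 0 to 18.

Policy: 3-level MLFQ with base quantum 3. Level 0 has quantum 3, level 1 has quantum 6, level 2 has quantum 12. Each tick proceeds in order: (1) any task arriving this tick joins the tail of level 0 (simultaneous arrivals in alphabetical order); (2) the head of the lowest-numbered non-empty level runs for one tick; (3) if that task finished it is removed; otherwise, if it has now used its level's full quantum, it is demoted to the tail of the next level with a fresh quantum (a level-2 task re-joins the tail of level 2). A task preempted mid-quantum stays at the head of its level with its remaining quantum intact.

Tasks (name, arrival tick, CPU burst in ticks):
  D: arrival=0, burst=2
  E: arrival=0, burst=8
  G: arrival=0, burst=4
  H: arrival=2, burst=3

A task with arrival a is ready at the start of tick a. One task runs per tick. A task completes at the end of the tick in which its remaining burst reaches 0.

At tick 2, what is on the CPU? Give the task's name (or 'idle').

t=0: L0/L1/L2 = DEG/-/- → run D
t=1: L0/L1/L2 = DEG/-/- → run D
t=2: L0/L1/L2 = EGH/-/- → run E
t=3: L0/L1/L2 = EGH/-/- → run E
t=4: L0/L1/L2 = EGH/-/- → run E
t=5: L0/L1/L2 = GH/E/- → run G
t=6: L0/L1/L2 = GH/E/- → run G
t=7: L0/L1/L2 = GH/E/- → run G
t=8: L0/L1/L2 = H/EG/- → run H
t=9: L0/L1/L2 = H/EG/- → run H
t=10: L0/L1/L2 = H/EG/- → run H
t=11: L0/L1/L2 = -/EG/- → run E
t=12: L0/L1/L2 = -/EG/- → run E
t=13: L0/L1/L2 = -/EG/- → run E
t=14: L0/L1/L2 = -/EG/- → run E
t=15: L0/L1/L2 = -/EG/- → run E
t=16: L0/L1/L2 = -/G/- → run G
t=17: (idle)
t=18: (idle)

running at tick 2 = E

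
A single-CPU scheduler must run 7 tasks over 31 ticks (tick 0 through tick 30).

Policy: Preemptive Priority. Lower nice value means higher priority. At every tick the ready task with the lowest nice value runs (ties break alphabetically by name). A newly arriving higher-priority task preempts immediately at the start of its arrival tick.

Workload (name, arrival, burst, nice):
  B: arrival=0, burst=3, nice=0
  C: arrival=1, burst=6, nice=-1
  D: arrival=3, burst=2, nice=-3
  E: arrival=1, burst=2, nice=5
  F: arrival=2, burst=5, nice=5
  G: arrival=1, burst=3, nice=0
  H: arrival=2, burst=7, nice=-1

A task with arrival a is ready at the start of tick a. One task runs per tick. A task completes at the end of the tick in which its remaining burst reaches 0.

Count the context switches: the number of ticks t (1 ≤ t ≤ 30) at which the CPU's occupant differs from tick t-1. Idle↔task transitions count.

t=0: ready={B} → run B
t=1: ready={B,C,E,G} → run C
t=2: ready={B,C,E,F,G,H} → run C
t=3: ready={B,C,D,E,F,G,H} → run D
t=4: ready={B,C,D,E,F,G,H} → run D
t=5: ready={B,C,E,F,G,H} → run C
t=6: ready={B,C,E,F,G,H} → run C
t=7: ready={B,C,E,F,G,H} → run C
t=8: ready={B,C,E,F,G,H} → run C
t=9: ready={B,E,F,G,H} → run H
t=10: ready={B,E,F,G,H} → run H
t=11: ready={B,E,F,G,H} → run H
t=12: ready={B,E,F,G,H} → run H
t=13: ready={B,E,F,G,H} → run H
t=14: ready={B,E,F,G,H} → run H
t=15: ready={B,E,F,G,H} → run H
t=16: ready={B,E,F,G} → run B
t=17: ready={B,E,F,G} → run B
t=18: ready={E,F,G} → run G
t=19: ready={E,F,G} → run G
t=20: ready={E,F,G} → run G
t=21: ready={E,F} → run E
t=22: ready={E,F} → run E
t=23: ready={F} → run F
t=24: ready={F} → run F
t=25: ready={F} → run F
t=26: ready={F} → run F
t=27: ready={F} → run F
t=28: (idle)
t=29: (idle)
t=30: (idle)

context switches = 9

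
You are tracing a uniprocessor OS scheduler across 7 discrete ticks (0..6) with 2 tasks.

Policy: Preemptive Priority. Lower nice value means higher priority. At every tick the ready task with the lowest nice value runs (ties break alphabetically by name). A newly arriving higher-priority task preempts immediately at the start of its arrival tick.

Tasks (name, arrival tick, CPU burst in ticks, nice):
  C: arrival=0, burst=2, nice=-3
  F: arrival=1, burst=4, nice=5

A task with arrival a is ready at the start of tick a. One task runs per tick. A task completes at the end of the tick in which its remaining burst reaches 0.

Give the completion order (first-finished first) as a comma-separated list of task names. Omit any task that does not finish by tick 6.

t=0: ready={C} → run C
t=1: ready={C,F} → run C
t=2: ready={F} → run F
t=3: ready={F} → run F
t=4: ready={F} → run F
t=5: ready={F} → run F
t=6: (idle)

completion order = C, F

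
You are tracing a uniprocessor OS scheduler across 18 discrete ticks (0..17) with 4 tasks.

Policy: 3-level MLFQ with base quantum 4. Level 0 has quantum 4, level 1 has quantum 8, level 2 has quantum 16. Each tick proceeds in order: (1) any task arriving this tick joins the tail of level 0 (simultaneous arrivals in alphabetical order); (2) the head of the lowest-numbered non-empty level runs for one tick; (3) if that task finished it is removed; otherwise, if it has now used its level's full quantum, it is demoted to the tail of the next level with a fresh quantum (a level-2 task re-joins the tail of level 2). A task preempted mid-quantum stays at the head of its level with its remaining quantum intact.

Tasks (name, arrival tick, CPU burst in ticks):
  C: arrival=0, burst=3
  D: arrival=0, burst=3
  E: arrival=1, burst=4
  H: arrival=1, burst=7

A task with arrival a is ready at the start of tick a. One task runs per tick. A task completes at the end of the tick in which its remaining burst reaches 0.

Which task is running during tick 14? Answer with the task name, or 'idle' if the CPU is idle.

t=0: L0/L1/L2 = CD/-/- → run C
t=1: L0/L1/L2 = CDEH/-/- → run C
t=2: L0/L1/L2 = CDEH/-/- → run C
t=3: L0/L1/L2 = DEH/-/- → run D
t=4: L0/L1/L2 = DEH/-/- → run D
t=5: L0/L1/L2 = DEH/-/- → run D
t=6: L0/L1/L2 = EH/-/- → run E
t=7: L0/L1/L2 = EH/-/- → run E
t=8: L0/L1/L2 = EH/-/- → run E
t=9: L0/L1/L2 = EH/-/- → run E
t=10: L0/L1/L2 = H/-/- → run H
t=11: L0/L1/L2 = H/-/- → run H
t=12: L0/L1/L2 = H/-/- → run H
t=13: L0/L1/L2 = H/-/- → run H
t=14: L0/L1/L2 = -/H/- → run H
t=15: L0/L1/L2 = -/H/- → run H
t=16: L0/L1/L2 = -/H/- → run H
t=17: (idle)

running at tick 14 = H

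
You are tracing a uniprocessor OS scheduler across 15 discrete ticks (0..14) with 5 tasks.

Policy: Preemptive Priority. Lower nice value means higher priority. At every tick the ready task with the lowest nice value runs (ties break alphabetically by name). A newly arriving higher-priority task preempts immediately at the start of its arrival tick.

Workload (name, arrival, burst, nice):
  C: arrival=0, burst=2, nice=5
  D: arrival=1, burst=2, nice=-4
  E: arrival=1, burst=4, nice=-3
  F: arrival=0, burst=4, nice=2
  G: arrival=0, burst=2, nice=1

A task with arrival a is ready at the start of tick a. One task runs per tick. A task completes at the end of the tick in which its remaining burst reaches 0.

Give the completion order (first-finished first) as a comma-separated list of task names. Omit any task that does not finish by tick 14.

completion order = D, E, G, F, C

t=0: ready={C,F,G} → run G
t=1: ready={C,D,E,F,G} → run D
t=2: ready={C,D,E,F,G} → run D
t=3: ready={C,E,F,G} → run E
t=4: ready={C,E,F,G} → run E
t=5: ready={C,E,F,G} → run E
t=6: ready={C,E,F,G} → run E
t=7: ready={C,F,G} → run G
t=8: ready={C,F} → run F
t=9: ready={C,F} → run F
t=10: ready={C,F} → run F
t=11: ready={C,F} → run F
t=12: ready={C} → run C
t=13: ready={C} → run C
t=14: (idle)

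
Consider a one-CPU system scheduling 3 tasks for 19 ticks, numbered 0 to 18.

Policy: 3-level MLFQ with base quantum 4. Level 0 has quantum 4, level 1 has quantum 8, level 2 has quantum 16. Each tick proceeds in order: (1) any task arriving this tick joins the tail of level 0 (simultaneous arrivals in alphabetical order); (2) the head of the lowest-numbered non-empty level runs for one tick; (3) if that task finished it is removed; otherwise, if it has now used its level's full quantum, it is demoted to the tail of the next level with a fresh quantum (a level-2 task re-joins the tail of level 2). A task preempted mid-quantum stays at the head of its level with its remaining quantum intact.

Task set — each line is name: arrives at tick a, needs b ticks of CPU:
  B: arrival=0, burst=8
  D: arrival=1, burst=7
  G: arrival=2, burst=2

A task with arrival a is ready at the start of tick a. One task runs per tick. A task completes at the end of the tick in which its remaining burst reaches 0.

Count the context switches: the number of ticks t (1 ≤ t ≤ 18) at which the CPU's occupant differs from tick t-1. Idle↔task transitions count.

context switches = 5

t=0: L0/L1/L2 = B/-/- → run B
t=1: L0/L1/L2 = BD/-/- → run B
t=2: L0/L1/L2 = BDG/-/- → run B
t=3: L0/L1/L2 = BDG/-/- → run B
t=4: L0/L1/L2 = DG/B/- → run D
t=5: L0/L1/L2 = DG/B/- → run D
t=6: L0/L1/L2 = DG/B/- → run D
t=7: L0/L1/L2 = DG/B/- → run D
t=8: L0/L1/L2 = G/BD/- → run G
t=9: L0/L1/L2 = G/BD/- → run G
t=10: L0/L1/L2 = -/BD/- → run B
t=11: L0/L1/L2 = -/BD/- → run B
t=12: L0/L1/L2 = -/BD/- → run B
t=13: L0/L1/L2 = -/BD/- → run B
t=14: L0/L1/L2 = -/D/- → run D
t=15: L0/L1/L2 = -/D/- → run D
t=16: L0/L1/L2 = -/D/- → run D
t=17: (idle)
t=18: (idle)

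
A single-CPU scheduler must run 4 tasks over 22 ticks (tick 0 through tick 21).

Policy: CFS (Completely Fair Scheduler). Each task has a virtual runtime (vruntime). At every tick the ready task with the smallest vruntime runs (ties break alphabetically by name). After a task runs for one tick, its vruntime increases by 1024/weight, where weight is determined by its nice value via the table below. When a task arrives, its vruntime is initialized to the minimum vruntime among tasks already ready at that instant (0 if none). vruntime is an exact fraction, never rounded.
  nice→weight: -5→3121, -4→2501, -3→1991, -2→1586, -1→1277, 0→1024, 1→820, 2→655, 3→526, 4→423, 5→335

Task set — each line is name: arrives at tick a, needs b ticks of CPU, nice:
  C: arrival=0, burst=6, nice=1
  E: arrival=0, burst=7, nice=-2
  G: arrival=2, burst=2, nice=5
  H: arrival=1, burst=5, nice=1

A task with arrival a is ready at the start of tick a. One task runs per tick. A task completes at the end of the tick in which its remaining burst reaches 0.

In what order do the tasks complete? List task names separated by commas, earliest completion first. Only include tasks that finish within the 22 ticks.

completion order = G, E, H, C

t=0: vr[C=0 E=0] → run C
t=1: vr[C=256/205 E=0 H=0] → run E
t=2: vr[C=256/205 E=512/793 G=0 H=0] → run G
t=3: vr[C=256/205 E=512/793 G=1024/335 H=0] → run H
t=4: vr[C=256/205 E=512/793 G=1024/335 H=256/205] → run E
t=5: vr[C=256/205 E=1024/793 G=1024/335 H=256/205] → run C
t=6: vr[C=512/205 E=1024/793 G=1024/335 H=256/205] → run H
t=7: vr[C=512/205 E=1024/793 G=1024/335 H=512/205] → run E
t=8: vr[C=512/205 E=1536/793 G=1024/335 H=512/205] → run E
t=9: vr[C=512/205 E=2048/793 G=1024/335 H=512/205] → run C
t=10: vr[C=768/205 E=2048/793 G=1024/335 H=512/205] → run H
t=11: vr[C=768/205 E=2048/793 G=1024/335 H=768/205] → run E
t=12: vr[C=768/205 E=2560/793 G=1024/335 H=768/205] → run G
t=13: vr[C=768/205 E=2560/793 H=768/205] → run E
t=14: vr[C=768/205 E=3072/793 H=768/205] → run C
t=15: vr[C=1024/205 E=3072/793 H=768/205] → run H
t=16: vr[C=1024/205 E=3072/793 H=1024/205] → run E
t=17: vr[C=1024/205 H=1024/205] → run C
t=18: vr[C=256/41 H=1024/205] → run H
t=19: vr[C=256/41] → run C
t=20: (idle)
t=21: (idle)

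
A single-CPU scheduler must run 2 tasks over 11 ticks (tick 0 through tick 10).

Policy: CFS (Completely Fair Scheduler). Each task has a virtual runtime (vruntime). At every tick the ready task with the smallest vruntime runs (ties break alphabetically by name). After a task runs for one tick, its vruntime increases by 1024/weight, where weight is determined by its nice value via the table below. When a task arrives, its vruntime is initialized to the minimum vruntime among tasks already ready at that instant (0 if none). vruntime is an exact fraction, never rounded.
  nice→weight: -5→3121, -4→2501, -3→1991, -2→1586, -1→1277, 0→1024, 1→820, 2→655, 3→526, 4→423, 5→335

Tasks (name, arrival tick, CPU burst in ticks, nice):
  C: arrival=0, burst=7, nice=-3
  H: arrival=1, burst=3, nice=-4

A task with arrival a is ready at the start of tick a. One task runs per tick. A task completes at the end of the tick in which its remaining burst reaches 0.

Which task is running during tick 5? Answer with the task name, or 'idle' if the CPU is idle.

t=0: vr[C=0] → run C
t=1: vr[C=1024/1991 H=1024/1991] → run C
t=2: vr[C=2048/1991 H=1024/1991] → run H
t=3: vr[C=2048/1991 H=4599808/4979491] → run H
t=4: vr[C=2048/1991 H=6638592/4979491] → run C
t=5: vr[C=3072/1991 H=6638592/4979491] → run H
t=6: vr[C=3072/1991] → run C
t=7: vr[C=4096/1991] → run C
t=8: vr[C=5120/1991] → run C
t=9: vr[C=6144/1991] → run C
t=10: (idle)

running at tick 5 = H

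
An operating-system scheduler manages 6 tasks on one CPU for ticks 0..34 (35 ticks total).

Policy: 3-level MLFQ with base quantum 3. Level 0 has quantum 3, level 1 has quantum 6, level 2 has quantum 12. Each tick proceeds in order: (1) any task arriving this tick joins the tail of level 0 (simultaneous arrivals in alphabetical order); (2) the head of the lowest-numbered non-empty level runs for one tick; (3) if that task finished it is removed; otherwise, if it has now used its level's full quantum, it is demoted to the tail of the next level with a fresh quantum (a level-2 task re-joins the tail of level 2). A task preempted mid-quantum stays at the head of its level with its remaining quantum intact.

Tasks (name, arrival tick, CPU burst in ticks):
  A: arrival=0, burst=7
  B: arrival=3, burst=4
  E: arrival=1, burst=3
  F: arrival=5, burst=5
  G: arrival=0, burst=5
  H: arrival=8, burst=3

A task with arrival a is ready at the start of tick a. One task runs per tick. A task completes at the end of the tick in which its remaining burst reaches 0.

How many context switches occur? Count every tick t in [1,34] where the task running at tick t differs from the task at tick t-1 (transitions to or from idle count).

t=0: L0/L1/L2 = AG/-/- → run A
t=1: L0/L1/L2 = AGE/-/- → run A
t=2: L0/L1/L2 = AGE/-/- → run A
t=3: L0/L1/L2 = GEB/A/- → run G
t=4: L0/L1/L2 = GEB/A/- → run G
t=5: L0/L1/L2 = GEBF/A/- → run G
t=6: L0/L1/L2 = EBF/AG/- → run E
t=7: L0/L1/L2 = EBF/AG/- → run E
t=8: L0/L1/L2 = EBFH/AG/- → run E
t=9: L0/L1/L2 = BFH/AG/- → run B
t=10: L0/L1/L2 = BFH/AG/- → run B
t=11: L0/L1/L2 = BFH/AG/- → run B
t=12: L0/L1/L2 = FH/AGB/- → run F
t=13: L0/L1/L2 = FH/AGB/- → run F
t=14: L0/L1/L2 = FH/AGB/- → run F
t=15: L0/L1/L2 = H/AGBF/- → run H
t=16: L0/L1/L2 = H/AGBF/- → run H
t=17: L0/L1/L2 = H/AGBF/- → run H
t=18: L0/L1/L2 = -/AGBF/- → run A
t=19: L0/L1/L2 = -/AGBF/- → run A
t=20: L0/L1/L2 = -/AGBF/- → run A
t=21: L0/L1/L2 = -/AGBF/- → run A
t=22: L0/L1/L2 = -/GBF/- → run G
t=23: L0/L1/L2 = -/GBF/- → run G
t=24: L0/L1/L2 = -/BF/- → run B
t=25: L0/L1/L2 = -/F/- → run F
t=26: L0/L1/L2 = -/F/- → run F
t=27: (idle)
t=28: (idle)
t=29: (idle)
t=30: (idle)
t=31: (idle)
t=32: (idle)
t=33: (idle)
t=34: (idle)

context switches = 10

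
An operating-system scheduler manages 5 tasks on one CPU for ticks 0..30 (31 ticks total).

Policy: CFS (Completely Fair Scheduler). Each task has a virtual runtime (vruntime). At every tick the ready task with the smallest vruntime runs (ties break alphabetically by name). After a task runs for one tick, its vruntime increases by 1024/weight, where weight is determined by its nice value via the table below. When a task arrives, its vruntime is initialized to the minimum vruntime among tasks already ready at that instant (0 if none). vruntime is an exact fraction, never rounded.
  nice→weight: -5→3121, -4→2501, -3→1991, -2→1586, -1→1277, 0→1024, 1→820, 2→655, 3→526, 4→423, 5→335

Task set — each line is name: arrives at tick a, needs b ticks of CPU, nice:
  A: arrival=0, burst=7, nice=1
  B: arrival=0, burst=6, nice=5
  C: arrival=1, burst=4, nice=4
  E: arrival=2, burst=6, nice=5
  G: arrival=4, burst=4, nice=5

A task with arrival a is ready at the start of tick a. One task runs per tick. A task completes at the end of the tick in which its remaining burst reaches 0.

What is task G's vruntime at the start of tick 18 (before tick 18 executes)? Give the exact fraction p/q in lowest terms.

vruntime(G, start of tick 18) = 20224/2747

t=0: vr[A=0 B=0] → run A
t=1: vr[A=256/205 B=0 C=0] → run B
t=2: vr[A=256/205 B=1024/335 C=0 E=0] → run C
t=3: vr[A=256/205 B=1024/335 C=1024/423 E=0] → run E
t=4: vr[A=256/205 B=1024/335 C=1024/423 E=1024/335 G=256/205] → run A
t=5: vr[A=512/205 B=1024/335 C=1024/423 E=1024/335 G=256/205] → run G
t=6: vr[A=512/205 B=1024/335 C=1024/423 E=1024/335 G=59136/13735] → run C
t=7: vr[A=512/205 B=1024/335 C=2048/423 E=1024/335 G=59136/13735] → run A
t=8: vr[A=768/205 B=1024/335 C=2048/423 E=1024/335 G=59136/13735] → run B
t=9: vr[A=768/205 B=2048/335 C=2048/423 E=1024/335 G=59136/13735] → run E
t=10: vr[A=768/205 B=2048/335 C=2048/423 E=2048/335 G=59136/13735] → run A
t=11: vr[A=1024/205 B=2048/335 C=2048/423 E=2048/335 G=59136/13735] → run G
t=12: vr[A=1024/205 B=2048/335 C=2048/423 E=2048/335 G=20224/2747] → run C
t=13: vr[A=1024/205 B=2048/335 C=1024/141 E=2048/335 G=20224/2747] → run A
t=14: vr[A=256/41 B=2048/335 C=1024/141 E=2048/335 G=20224/2747] → run B
t=15: vr[A=256/41 B=3072/335 C=1024/141 E=2048/335 G=20224/2747] → run E
t=16: vr[A=256/41 B=3072/335 C=1024/141 E=3072/335 G=20224/2747] → run A
t=17: vr[A=1536/205 B=3072/335 C=1024/141 E=3072/335 G=20224/2747] → run C
t=18: vr[A=1536/205 B=3072/335 E=3072/335 G=20224/2747] → run G
t=19: vr[A=1536/205 B=3072/335 E=3072/335 G=143104/13735] → run A
t=20: vr[B=3072/335 E=3072/335 G=143104/13735] → run B
t=21: vr[B=4096/335 E=3072/335 G=143104/13735] → run E
t=22: vr[B=4096/335 E=4096/335 G=143104/13735] → run G
t=23: vr[B=4096/335 E=4096/335] → run B
t=24: vr[B=1024/67 E=4096/335] → run E
t=25: vr[B=1024/67 E=1024/67] → run B
t=26: vr[E=1024/67] → run E
t=27: (idle)
t=28: (idle)
t=29: (idle)
t=30: (idle)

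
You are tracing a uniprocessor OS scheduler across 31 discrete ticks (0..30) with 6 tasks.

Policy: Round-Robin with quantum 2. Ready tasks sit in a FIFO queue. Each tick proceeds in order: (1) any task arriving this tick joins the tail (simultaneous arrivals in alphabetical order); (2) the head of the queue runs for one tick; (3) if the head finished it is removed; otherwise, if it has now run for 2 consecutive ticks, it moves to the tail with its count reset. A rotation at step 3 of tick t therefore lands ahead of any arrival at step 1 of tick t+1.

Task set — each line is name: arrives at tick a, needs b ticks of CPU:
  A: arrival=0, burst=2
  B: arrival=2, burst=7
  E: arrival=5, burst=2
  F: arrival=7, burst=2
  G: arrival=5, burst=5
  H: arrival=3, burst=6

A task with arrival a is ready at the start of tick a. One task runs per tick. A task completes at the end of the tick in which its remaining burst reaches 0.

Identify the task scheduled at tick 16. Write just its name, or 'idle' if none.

t=0: queue=[A] q_used=0 → run A
t=1: queue=[A] q_used=1 → run A
t=2: queue=[B] q_used=0 → run B
t=3: queue=[B,H] q_used=1 → run B
t=4: queue=[H,B] q_used=0 → run H
t=5: queue=[H,B,E,G] q_used=1 → run H
t=6: queue=[B,E,G,H] q_used=0 → run B
t=7: queue=[B,E,G,H,F] q_used=1 → run B
t=8: queue=[E,G,H,F,B] q_used=0 → run E
t=9: queue=[E,G,H,F,B] q_used=1 → run E
t=10: queue=[G,H,F,B] q_used=0 → run G
t=11: queue=[G,H,F,B] q_used=1 → run G
t=12: queue=[H,F,B,G] q_used=0 → run H
t=13: queue=[H,F,B,G] q_used=1 → run H
t=14: queue=[F,B,G,H] q_used=0 → run F
t=15: queue=[F,B,G,H] q_used=1 → run F
t=16: queue=[B,G,H] q_used=0 → run B
t=17: queue=[B,G,H] q_used=1 → run B
t=18: queue=[G,H,B] q_used=0 → run G
t=19: queue=[G,H,B] q_used=1 → run G
t=20: queue=[H,B,G] q_used=0 → run H
t=21: queue=[H,B,G] q_used=1 → run H
t=22: queue=[B,G] q_used=0 → run B
t=23: queue=[G] q_used=0 → run G
t=24: (idle)
t=25: (idle)
t=26: (idle)
t=27: (idle)
t=28: (idle)
t=29: (idle)
t=30: (idle)

running at tick 16 = B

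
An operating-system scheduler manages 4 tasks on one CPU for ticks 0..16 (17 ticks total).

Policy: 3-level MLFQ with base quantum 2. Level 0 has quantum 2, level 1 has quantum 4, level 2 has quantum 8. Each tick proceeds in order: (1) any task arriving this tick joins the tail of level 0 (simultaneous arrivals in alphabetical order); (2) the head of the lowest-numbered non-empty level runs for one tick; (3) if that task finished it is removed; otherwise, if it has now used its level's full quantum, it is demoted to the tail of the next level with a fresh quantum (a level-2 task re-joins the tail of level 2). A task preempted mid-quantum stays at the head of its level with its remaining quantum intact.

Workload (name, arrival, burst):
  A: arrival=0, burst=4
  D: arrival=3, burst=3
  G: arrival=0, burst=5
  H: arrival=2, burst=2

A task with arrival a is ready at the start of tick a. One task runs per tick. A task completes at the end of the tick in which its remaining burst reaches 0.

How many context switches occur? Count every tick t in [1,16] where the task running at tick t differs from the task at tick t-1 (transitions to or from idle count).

context switches = 7

t=0: L0/L1/L2 = AG/-/- → run A
t=1: L0/L1/L2 = AG/-/- → run A
t=2: L0/L1/L2 = GH/A/- → run G
t=3: L0/L1/L2 = GHD/A/- → run G
t=4: L0/L1/L2 = HD/AG/- → run H
t=5: L0/L1/L2 = HD/AG/- → run H
t=6: L0/L1/L2 = D/AG/- → run D
t=7: L0/L1/L2 = D/AG/- → run D
t=8: L0/L1/L2 = -/AGD/- → run A
t=9: L0/L1/L2 = -/AGD/- → run A
t=10: L0/L1/L2 = -/GD/- → run G
t=11: L0/L1/L2 = -/GD/- → run G
t=12: L0/L1/L2 = -/GD/- → run G
t=13: L0/L1/L2 = -/D/- → run D
t=14: (idle)
t=15: (idle)
t=16: (idle)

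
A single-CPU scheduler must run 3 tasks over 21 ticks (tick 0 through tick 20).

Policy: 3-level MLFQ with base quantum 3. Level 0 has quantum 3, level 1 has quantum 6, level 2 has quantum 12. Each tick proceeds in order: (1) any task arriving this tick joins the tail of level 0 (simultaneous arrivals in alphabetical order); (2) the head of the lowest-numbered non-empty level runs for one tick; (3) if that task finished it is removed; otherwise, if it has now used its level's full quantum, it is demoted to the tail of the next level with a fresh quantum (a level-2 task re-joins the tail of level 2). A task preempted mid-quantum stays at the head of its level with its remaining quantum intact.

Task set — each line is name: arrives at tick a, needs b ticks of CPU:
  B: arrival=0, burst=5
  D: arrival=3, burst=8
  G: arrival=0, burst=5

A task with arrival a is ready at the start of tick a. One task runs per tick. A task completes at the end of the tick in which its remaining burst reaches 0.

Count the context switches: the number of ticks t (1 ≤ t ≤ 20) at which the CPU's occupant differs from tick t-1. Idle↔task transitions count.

context switches = 6

t=0: L0/L1/L2 = BG/-/- → run B
t=1: L0/L1/L2 = BG/-/- → run B
t=2: L0/L1/L2 = BG/-/- → run B
t=3: L0/L1/L2 = GD/B/- → run G
t=4: L0/L1/L2 = GD/B/- → run G
t=5: L0/L1/L2 = GD/B/- → run G
t=6: L0/L1/L2 = D/BG/- → run D
t=7: L0/L1/L2 = D/BG/- → run D
t=8: L0/L1/L2 = D/BG/- → run D
t=9: L0/L1/L2 = -/BGD/- → run B
t=10: L0/L1/L2 = -/BGD/- → run B
t=11: L0/L1/L2 = -/GD/- → run G
t=12: L0/L1/L2 = -/GD/- → run G
t=13: L0/L1/L2 = -/D/- → run D
t=14: L0/L1/L2 = -/D/- → run D
t=15: L0/L1/L2 = -/D/- → run D
t=16: L0/L1/L2 = -/D/- → run D
t=17: L0/L1/L2 = -/D/- → run D
t=18: (idle)
t=19: (idle)
t=20: (idle)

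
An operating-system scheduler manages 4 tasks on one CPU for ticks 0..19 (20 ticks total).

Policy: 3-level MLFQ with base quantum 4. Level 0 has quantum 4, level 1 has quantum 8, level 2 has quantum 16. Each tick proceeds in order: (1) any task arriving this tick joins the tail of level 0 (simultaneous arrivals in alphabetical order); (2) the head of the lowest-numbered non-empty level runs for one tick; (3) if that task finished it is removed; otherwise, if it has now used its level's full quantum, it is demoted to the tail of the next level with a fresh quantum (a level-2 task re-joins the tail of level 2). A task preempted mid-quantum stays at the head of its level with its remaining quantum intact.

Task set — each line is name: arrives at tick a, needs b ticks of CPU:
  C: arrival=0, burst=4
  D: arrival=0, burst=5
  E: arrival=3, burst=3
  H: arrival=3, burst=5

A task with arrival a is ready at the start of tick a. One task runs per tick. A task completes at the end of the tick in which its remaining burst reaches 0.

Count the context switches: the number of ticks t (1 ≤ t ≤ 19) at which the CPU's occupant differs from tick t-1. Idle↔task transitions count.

context switches = 6

t=0: L0/L1/L2 = CD/-/- → run C
t=1: L0/L1/L2 = CD/-/- → run C
t=2: L0/L1/L2 = CD/-/- → run C
t=3: L0/L1/L2 = CDEH/-/- → run C
t=4: L0/L1/L2 = DEH/-/- → run D
t=5: L0/L1/L2 = DEH/-/- → run D
t=6: L0/L1/L2 = DEH/-/- → run D
t=7: L0/L1/L2 = DEH/-/- → run D
t=8: L0/L1/L2 = EH/D/- → run E
t=9: L0/L1/L2 = EH/D/- → run E
t=10: L0/L1/L2 = EH/D/- → run E
t=11: L0/L1/L2 = H/D/- → run H
t=12: L0/L1/L2 = H/D/- → run H
t=13: L0/L1/L2 = H/D/- → run H
t=14: L0/L1/L2 = H/D/- → run H
t=15: L0/L1/L2 = -/DH/- → run D
t=16: L0/L1/L2 = -/H/- → run H
t=17: (idle)
t=18: (idle)
t=19: (idle)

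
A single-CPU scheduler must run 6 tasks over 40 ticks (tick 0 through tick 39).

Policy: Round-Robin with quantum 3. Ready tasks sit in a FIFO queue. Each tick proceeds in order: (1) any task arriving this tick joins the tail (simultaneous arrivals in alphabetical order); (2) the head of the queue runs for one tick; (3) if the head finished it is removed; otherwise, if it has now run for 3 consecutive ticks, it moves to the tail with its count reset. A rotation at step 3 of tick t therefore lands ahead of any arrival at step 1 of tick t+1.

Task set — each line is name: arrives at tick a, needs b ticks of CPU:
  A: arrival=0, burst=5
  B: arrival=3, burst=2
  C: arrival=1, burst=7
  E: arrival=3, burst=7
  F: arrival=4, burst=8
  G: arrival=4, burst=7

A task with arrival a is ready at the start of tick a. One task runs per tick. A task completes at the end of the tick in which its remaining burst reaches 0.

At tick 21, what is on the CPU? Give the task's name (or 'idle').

running at tick 21 = C

t=0: queue=[A] q_used=0 → run A
t=1: queue=[A,C] q_used=1 → run A
t=2: queue=[A,C] q_used=2 → run A
t=3: queue=[C,A,B,E] q_used=0 → run C
t=4: queue=[C,A,B,E,F,G] q_used=1 → run C
t=5: queue=[C,A,B,E,F,G] q_used=2 → run C
t=6: queue=[A,B,E,F,G,C] q_used=0 → run A
t=7: queue=[A,B,E,F,G,C] q_used=1 → run A
t=8: queue=[B,E,F,G,C] q_used=0 → run B
t=9: queue=[B,E,F,G,C] q_used=1 → run B
t=10: queue=[E,F,G,C] q_used=0 → run E
t=11: queue=[E,F,G,C] q_used=1 → run E
t=12: queue=[E,F,G,C] q_used=2 → run E
t=13: queue=[F,G,C,E] q_used=0 → run F
t=14: queue=[F,G,C,E] q_used=1 → run F
t=15: queue=[F,G,C,E] q_used=2 → run F
t=16: queue=[G,C,E,F] q_used=0 → run G
t=17: queue=[G,C,E,F] q_used=1 → run G
t=18: queue=[G,C,E,F] q_used=2 → run G
t=19: queue=[C,E,F,G] q_used=0 → run C
t=20: queue=[C,E,F,G] q_used=1 → run C
t=21: queue=[C,E,F,G] q_used=2 → run C
t=22: queue=[E,F,G,C] q_used=0 → run E
t=23: queue=[E,F,G,C] q_used=1 → run E
t=24: queue=[E,F,G,C] q_used=2 → run E
t=25: queue=[F,G,C,E] q_used=0 → run F
t=26: queue=[F,G,C,E] q_used=1 → run F
t=27: queue=[F,G,C,E] q_used=2 → run F
t=28: queue=[G,C,E,F] q_used=0 → run G
t=29: queue=[G,C,E,F] q_used=1 → run G
t=30: queue=[G,C,E,F] q_used=2 → run G
t=31: queue=[C,E,F,G] q_used=0 → run C
t=32: queue=[E,F,G] q_used=0 → run E
t=33: queue=[F,G] q_used=0 → run F
t=34: queue=[F,G] q_used=1 → run F
t=35: queue=[G] q_used=0 → run G
t=36: (idle)
t=37: (idle)
t=38: (idle)
t=39: (idle)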